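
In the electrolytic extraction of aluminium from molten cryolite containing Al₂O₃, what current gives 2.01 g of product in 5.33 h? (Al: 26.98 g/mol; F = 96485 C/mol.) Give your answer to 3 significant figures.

n(Al) = 2.01 / 26.98 = 0.07450 mol
Al³⁺ + 3e⁻ → Al, so n(e⁻) = 3 × 0.07450 = 0.2235 mol
Q = 0.2235 × 96485 = 21560 C
I = Q / t = 21560 / 19188 s = 1.12 A

1.12 A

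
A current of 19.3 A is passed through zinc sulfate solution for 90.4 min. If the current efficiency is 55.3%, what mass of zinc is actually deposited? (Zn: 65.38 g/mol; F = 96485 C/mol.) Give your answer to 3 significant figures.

19.6 g

Q = 19.3 × 5424 = 1.047×10^5 C
n(e⁻) = 1.047×10^5 / 96485 = 1.085 mol
Zn²⁺ + 2e⁻ → Zn, so theoretical m(Zn) = 0.5425 × 65.38 = 35.47 g
Actual mass = 55.3% × 35.47 = 19.6 g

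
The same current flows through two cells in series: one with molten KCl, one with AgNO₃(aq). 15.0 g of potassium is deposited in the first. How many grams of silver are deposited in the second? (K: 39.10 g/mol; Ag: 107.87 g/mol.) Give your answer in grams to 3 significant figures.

n(K) = 15.0 / 39.10 = 0.3836 mol
K⁺ + e⁻ → K, so n(e⁻) = 0.3836 mol
In series, the same 0.3836 mol of electrons flows through the second cell.
Ag⁺ + e⁻ → Ag, so n(Ag) = 0.3836 mol
m(Ag) = 0.3836 × 107.87 = 41.4 g

41.4 g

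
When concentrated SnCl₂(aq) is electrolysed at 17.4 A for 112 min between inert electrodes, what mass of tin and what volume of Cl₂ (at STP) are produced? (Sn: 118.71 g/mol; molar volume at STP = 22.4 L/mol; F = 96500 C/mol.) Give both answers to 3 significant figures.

Q = 17.4 × 6720 = 1.169×10^5 C; n(e⁻) = 1.169×10^5 / 96500 = 1.211 mol
Cathode: Sn²⁺ + 2e⁻ → Sn → n(Sn) = 1.211/2 = 0.6055 mol → 71.9 g
Anode: 2Cl⁻ → Cl₂ + 2e⁻ → n(Cl₂) = 1.211/2 = 0.6055 mol → 13.6 L

71.9 g Sn; 13.6 L Cl₂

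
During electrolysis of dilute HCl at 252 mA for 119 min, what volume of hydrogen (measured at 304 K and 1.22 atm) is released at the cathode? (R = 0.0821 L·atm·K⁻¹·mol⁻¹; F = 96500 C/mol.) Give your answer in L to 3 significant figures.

0.191 L

Q = It = 0.252 × 7140 = 1799 C
n(e⁻) = Q/F = 1799/96500 = 0.01864 mol
2H⁺ + 2e⁻ → H₂, so n(H₂) = 0.01864 / 2 = 0.009320 mol
V = nRT/P = 0.009320 × 0.0821 × 304 / 1.22 = 0.1907 L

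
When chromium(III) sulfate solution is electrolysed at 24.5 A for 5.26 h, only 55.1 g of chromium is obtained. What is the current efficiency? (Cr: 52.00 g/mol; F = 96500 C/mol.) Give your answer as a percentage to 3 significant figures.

66.1%

Q = 24.5 × 18936 = 4.639×10^5 C
n(e⁻) = 4.639×10^5 / 96500 = 4.807 mol
Cr³⁺ + 3e⁻ → Cr, so theoretical n(Cr) = 1.602 mol → 83.30 g
Efficiency = 55.1 / 83.30 = 0.6615 = 66.1%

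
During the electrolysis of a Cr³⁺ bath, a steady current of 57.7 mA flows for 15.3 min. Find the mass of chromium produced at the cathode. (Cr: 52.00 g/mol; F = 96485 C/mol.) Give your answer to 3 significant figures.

0.00952 g

Q = It = 0.0577 × 918 = 52.97 C
n(e⁻) = Q/F = 52.97/96485 = 5.490×10^-4 mol
Cr³⁺ + 3e⁻ → Cr, so n(Cr) = 5.490×10^-4 / 3 = 1.830×10^-4 mol
m = 1.830×10^-4 × 52.00 = 0.00952 g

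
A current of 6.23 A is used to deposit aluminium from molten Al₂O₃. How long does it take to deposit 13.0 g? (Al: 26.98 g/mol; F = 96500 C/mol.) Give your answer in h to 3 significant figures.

n(Al) = 13.0 / 26.98 = 0.4818 mol
Al³⁺ + 3e⁻ → Al, so n(e⁻) = 3 × 0.4818 = 1.445 mol
Q = 1.445 × 96500 = 1.394×10^5 C
t = Q / I = 1.394×10^5 / 6.23 = 22380 s = 6.22 h

6.22 h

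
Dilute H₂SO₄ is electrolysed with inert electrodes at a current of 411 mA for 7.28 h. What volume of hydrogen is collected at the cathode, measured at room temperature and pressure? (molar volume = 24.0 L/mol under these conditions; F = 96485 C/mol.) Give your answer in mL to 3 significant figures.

1340 mL

Q = 0.411 A × 26208 s = 10770 C
Moles of electrons = 10770 / 96485 = 0.1116 mol
2H⁺ + 2e⁻ → H₂, so n(H₂) = 0.1116 / 2 = 0.05580 mol
V = 0.05580 × 24.0 = 1.339 L
= 1340 mL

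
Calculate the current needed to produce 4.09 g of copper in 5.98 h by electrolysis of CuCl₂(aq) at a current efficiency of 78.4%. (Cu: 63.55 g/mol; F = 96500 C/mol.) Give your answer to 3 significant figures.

0.736 A

n(Cu) = 4.09 / 63.55 = 0.06436 mol
Cu²⁺ + 2e⁻ → Cu, so n(e⁻) = 2 × 0.06436 = 0.1287 mol
Q = 0.1287 × 96500 / 0.784 = 15840 C
I = Q / t = 15840 / 21528 s = 0.736 A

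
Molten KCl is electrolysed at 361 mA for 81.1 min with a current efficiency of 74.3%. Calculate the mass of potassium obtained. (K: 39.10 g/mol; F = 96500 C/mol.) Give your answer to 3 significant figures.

0.529 g

Q = 0.361 × 4866 = 1757 C
n(e⁻) = 1757 / 96500 = 0.01821 mol
K⁺ + e⁻ → K, so theoretical m(K) = 0.01821 × 39.10 = 0.7120 g
Actual mass = 74.3% × 0.7120 = 0.529 g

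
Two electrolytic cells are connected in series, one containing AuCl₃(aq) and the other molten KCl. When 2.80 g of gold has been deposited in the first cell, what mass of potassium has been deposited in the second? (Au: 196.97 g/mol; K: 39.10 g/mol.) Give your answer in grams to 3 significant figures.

n(Au) = 2.80 / 196.97 = 0.01422 mol
Au³⁺ + 3e⁻ → Au, so n(e⁻) = 3 × 0.01422 = 0.04266 mol
In series, the same 0.04266 mol of electrons flows through the second cell.
K⁺ + e⁻ → K, so n(K) = 0.04266 mol
m(K) = 0.04266 × 39.10 = 1.67 g

1.67 g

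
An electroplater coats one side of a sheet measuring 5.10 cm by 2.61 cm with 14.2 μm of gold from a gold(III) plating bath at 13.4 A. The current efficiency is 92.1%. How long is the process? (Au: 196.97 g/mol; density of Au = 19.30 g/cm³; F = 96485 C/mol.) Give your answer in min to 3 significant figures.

0.724 min

Plated area = 5.10 × 2.61 = 13.31 cm²
Volume = 13.31 × 14.2×10⁻⁴ cm = 0.01890 cm³
m(Au) = 0.01890 × 19.30 = 0.3648 g
n(Au) = 0.3648 / 196.97 = 0.001852 mol; n(e⁻) = 3 × 0.001852 = 0.005556 mol
Q = 0.005556 × 96485 / 0.921 = 582.1 C
t = 582.1 / 13.4 = 43.44 s = 0.724 min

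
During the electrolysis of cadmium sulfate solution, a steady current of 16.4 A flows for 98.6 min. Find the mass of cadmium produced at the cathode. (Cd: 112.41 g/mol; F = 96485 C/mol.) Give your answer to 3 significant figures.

Q = 16.4 A × 5916 s = 97020 C
n(e⁻) = 97020 / 96485 = 1.006 mol
Cd²⁺ + 2e⁻ → Cd, so n(Cd) = 1.006 / 2 = 0.5030 mol
m = 0.5030 × 112.41 = 56.5 g

56.5 g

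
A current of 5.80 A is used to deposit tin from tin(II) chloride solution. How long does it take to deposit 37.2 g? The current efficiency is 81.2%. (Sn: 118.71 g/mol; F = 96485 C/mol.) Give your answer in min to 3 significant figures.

214 min

n(Sn) = 37.2 / 118.71 = 0.3134 mol
Sn²⁺ + 2e⁻ → Sn, so n(e⁻) = 2 × 0.3134 = 0.6268 mol
Q = 0.6268 × 96485 / 0.812 = 74480 C
t = Q / I = 74480 / 5.80 = 12840 s = 214 min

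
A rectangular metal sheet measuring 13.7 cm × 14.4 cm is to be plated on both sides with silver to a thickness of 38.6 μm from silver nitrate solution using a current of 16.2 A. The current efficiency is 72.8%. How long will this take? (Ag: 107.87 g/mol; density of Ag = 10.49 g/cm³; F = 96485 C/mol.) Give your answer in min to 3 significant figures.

Plated area = 2 × 13.7 × 14.4 = 394.6 cm²
Volume = 394.6 × 38.6×10⁻⁴ cm = 1.523 cm³
m(Ag) = 1.523 × 10.49 = 15.98 g
n(Ag) = 15.98 / 107.87 = 0.1481 mol; n(e⁻) = 0.1481 mol
Q = 0.1481 × 96485 / 0.728 = 19630 C
t = 19630 / 16.2 = 1212 s = 20.2 min

20.2 min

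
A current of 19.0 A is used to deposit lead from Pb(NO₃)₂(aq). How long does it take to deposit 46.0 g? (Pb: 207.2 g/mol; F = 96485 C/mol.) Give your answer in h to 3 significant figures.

n(Pb) = 46.0 / 207.2 = 0.2220 mol
Pb²⁺ + 2e⁻ → Pb, so n(e⁻) = 2 × 0.2220 = 0.4440 mol
Q = 0.4440 × 96485 = 42840 C
t = Q / I = 42840 / 19.0 = 2255 s = 0.626 h

0.626 h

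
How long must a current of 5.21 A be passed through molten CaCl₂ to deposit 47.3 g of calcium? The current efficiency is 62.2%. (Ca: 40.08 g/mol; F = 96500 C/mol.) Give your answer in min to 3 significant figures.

1170 min

n(Ca) = 47.3 / 40.08 = 1.180 mol
Ca²⁺ + 2e⁻ → Ca, so n(e⁻) = 2 × 1.180 = 2.360 mol
Q = 2.360 × 96500 / 0.622 = 3.661×10^5 C
t = Q / I = 3.661×10^5 / 5.21 = 70270 s = 1170 min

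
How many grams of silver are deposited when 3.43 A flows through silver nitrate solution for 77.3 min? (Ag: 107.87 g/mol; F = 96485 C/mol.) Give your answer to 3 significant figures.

Charge passed = 3.43 × 4638 = 15910 C
n(e⁻) = 15910 / 96485 = 0.1649 mol
Ag⁺ + e⁻ → Ag, so n(Ag) = 0.1649 mol
m = 0.1649 × 107.87 = 17.8 g

17.8 g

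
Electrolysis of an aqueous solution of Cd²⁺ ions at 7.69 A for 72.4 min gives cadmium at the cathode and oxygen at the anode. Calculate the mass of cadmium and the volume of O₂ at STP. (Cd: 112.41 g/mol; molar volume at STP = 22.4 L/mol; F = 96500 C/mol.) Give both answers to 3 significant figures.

19.5 g Cd; 1.94 L O₂

Q = 7.69 × 4344 = 33410 C; n(e⁻) = 33410 / 96500 = 0.3462 mol
Cathode: Cd²⁺ + 2e⁻ → Cd → n(Cd) = 0.3462/2 = 0.1731 mol → 19.5 g
Anode: 2H₂O → O₂ + 4H⁺ + 4e⁻ → n(O₂) = 0.3462/4 = 0.08655 mol → 1.94 L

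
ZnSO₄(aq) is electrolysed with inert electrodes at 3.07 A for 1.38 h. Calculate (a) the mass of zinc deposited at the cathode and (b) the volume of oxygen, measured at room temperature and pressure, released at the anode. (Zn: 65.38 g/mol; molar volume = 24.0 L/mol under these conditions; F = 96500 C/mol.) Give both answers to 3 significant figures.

Q = 3.07 × 4968 = 15250 C; n(e⁻) = 15250 / 96500 = 0.1580 mol
Cathode: Zn²⁺ + 2e⁻ → Zn → n(Zn) = 0.1580/2 = 0.07900 mol → 5.17 g
Anode: 2H₂O → O₂ + 4H⁺ + 4e⁻ → n(O₂) = 0.1580/4 = 0.03950 mol → 0.948 L

5.17 g Zn; 0.948 L O₂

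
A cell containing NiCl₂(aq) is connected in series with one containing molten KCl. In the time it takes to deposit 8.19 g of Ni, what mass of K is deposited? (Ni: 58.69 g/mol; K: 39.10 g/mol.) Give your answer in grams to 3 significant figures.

10.9 g

n(Ni) = 8.19 / 58.69 = 0.1395 mol
Ni²⁺ + 2e⁻ → Ni, so n(e⁻) = 2 × 0.1395 = 0.2790 mol
In series, the same 0.2790 mol of electrons flows through the second cell.
K⁺ + e⁻ → K, so n(K) = 0.2790 mol
m(K) = 0.2790 × 39.10 = 10.9 g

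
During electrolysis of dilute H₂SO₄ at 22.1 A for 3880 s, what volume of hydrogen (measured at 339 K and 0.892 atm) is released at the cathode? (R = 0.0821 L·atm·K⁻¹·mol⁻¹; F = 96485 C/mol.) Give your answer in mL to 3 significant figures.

Q = 22.1 A × 3880 s = 85750 C
n(e⁻) = Q/F = 85750/96485 = 0.8887 mol
2H⁺ + 2e⁻ → H₂, so n(H₂) = 0.8887 / 2 = 0.4444 mol
V = nRT/P = 0.4444 × 0.0821 × 339 / 0.892 = 13.87 L
= 13900 mL

13900 mL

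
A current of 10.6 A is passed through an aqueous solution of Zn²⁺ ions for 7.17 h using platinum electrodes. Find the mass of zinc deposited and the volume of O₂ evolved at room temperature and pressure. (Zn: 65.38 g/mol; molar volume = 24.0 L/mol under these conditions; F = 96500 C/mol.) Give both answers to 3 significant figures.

92.7 g Zn; 17.0 L O₂

Q = 10.6 × 25812 = 2.736×10^5 C; n(e⁻) = 2.736×10^5 / 96500 = 2.835 mol
Cathode: Zn²⁺ + 2e⁻ → Zn → n(Zn) = 2.835/2 = 1.418 mol → 92.7 g
Anode: 2H₂O → O₂ + 4H⁺ + 4e⁻ → n(O₂) = 2.835/4 = 0.7088 mol → 17.0 L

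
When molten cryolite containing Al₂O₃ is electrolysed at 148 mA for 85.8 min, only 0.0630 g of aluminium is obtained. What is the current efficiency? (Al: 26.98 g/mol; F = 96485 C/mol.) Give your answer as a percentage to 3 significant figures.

88.7%

Q = 0.148 × 5148 = 761.9 C
n(e⁻) = 761.9 / 96485 = 0.007897 mol
Al³⁺ + 3e⁻ → Al, so theoretical n(Al) = 0.002632 mol → 0.07101 g
Efficiency = 0.0630 / 0.07101 = 0.8872 = 88.7%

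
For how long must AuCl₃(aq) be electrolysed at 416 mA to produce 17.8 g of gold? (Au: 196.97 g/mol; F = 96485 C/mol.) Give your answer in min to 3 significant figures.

n(Au) = 17.8 / 196.97 = 0.09037 mol
Au³⁺ + 3e⁻ → Au, so n(e⁻) = 3 × 0.09037 = 0.2711 mol
Q = 0.2711 × 96485 = 26160 C
t = Q / I = 26160 / 0.416 = 62880 s = 1050 min

1050 min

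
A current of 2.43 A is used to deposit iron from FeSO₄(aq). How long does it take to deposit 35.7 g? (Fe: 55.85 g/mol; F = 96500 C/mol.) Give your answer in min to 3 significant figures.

n(Fe) = 35.7 / 55.85 = 0.6392 mol
Fe²⁺ + 2e⁻ → Fe, so n(e⁻) = 2 × 0.6392 = 1.278 mol
Q = 1.278 × 96500 = 1.233×10^5 C
t = Q / I = 1.233×10^5 / 2.43 = 50740 s = 846 min

846 min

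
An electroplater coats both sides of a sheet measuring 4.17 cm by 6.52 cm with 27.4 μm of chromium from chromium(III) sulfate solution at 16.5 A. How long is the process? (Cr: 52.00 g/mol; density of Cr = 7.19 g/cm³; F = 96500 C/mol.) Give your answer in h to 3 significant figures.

0.100 h

Plated area = 2 × 4.17 × 6.52 = 54.38 cm²
Volume = 54.38 × 27.4×10⁻⁴ cm = 0.1490 cm³
m(Cr) = 0.1490 × 7.19 = 1.071 g
n(Cr) = 1.071 / 52.00 = 0.02060 mol; n(e⁻) = 3 × 0.02060 = 0.06180 mol
Q = 0.06180 × 96500 = 5964 C
t = 5964 / 16.5 = 361.5 s = 0.100 h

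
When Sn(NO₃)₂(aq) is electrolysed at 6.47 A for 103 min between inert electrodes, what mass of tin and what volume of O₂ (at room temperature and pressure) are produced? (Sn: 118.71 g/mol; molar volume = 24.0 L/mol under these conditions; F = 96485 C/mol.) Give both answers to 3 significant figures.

Q = 6.47 × 6180 = 39980 C; n(e⁻) = 39980 / 96485 = 0.4144 mol
Cathode: Sn²⁺ + 2e⁻ → Sn → n(Sn) = 0.4144/2 = 0.2072 mol → 24.6 g
Anode: 2H₂O → O₂ + 4H⁺ + 4e⁻ → n(O₂) = 0.4144/4 = 0.1036 mol → 2.49 L

24.6 g Sn; 2.49 L O₂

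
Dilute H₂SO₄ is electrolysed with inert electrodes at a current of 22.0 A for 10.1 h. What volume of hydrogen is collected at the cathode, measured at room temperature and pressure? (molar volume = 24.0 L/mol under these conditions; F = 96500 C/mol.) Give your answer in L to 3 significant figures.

99.5 L

Charge passed = 22.0 × 36360 = 7.999×10^5 C
Moles of electrons = 7.999×10^5 / 96500 = 8.289 mol
2H⁺ + 2e⁻ → H₂, so n(H₂) = 8.289 / 2 = 4.145 mol
V = 4.145 × 24.0 = 99.48 L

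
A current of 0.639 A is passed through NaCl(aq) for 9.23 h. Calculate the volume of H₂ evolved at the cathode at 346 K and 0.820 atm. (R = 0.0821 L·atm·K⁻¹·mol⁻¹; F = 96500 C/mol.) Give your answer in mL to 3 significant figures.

Charge passed = 0.639 × 33228 = 21230 C
n(e⁻) = 21230 / 96500 = 0.2200 mol
2H⁺ + 2e⁻ → H₂, so n(H₂) = 0.2200 / 2 = 0.1100 mol
V = nRT/P = 0.1100 × 0.0821 × 346 / 0.820 = 3.811 L
= 3810 mL

3810 mL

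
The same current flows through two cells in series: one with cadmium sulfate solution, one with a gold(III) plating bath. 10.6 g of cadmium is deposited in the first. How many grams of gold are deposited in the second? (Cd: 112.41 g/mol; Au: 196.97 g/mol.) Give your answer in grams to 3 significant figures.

12.4 g

n(Cd) = 10.6 / 112.41 = 0.09430 mol
Cd²⁺ + 2e⁻ → Cd, so n(e⁻) = 2 × 0.09430 = 0.1886 mol
The cells are in series, so the same charge (and hence the same n(e⁻) = 0.1886 mol) passes through both.
Au³⁺ + 3e⁻ → Au, so n(Au) = 0.1886 / 3 = 0.06287 mol
m(Au) = 0.06287 × 196.97 = 12.4 g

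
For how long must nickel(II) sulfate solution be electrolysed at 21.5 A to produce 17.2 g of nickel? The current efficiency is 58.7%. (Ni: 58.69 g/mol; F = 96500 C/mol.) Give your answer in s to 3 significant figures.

4480 s

n(Ni) = 17.2 / 58.69 = 0.2931 mol
Ni²⁺ + 2e⁻ → Ni, so n(e⁻) = 2 × 0.2931 = 0.5862 mol
Q = 0.5862 × 96500 / 0.587 = 96370 C
t = Q / I = 96370 / 21.5 = 4482 s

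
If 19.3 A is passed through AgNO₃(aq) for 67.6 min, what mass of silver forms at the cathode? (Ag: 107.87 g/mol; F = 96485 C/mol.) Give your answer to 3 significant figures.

Q = 19.3 A × 4056 s = 78280 C
Moles of electrons = 78280 / 96485 = 0.8113 mol
Ag⁺ + e⁻ → Ag, so n(Ag) = 0.8113 mol
m = 0.8113 × 107.87 = 87.5 g

87.5 g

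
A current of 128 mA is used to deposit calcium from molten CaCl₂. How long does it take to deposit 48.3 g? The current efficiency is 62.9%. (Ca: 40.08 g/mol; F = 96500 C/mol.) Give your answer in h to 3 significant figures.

802 h

n(Ca) = 48.3 / 40.08 = 1.205 mol
Ca²⁺ + 2e⁻ → Ca, so n(e⁻) = 2 × 1.205 = 2.410 mol
Q = 2.410 × 96500 / 0.629 = 3.697×10^5 C
t = Q / I = 3.697×10^5 / 0.128 = 2.888×10^6 s = 802 h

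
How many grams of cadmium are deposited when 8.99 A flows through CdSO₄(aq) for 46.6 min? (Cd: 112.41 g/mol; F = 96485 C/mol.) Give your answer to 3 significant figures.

14.6 g

Q = It = 8.99 × 2796 = 25140 C
n(e⁻) = Q/F = 25140/96485 = 0.2606 mol
Cd²⁺ + 2e⁻ → Cd, so n(Cd) = 0.2606 / 2 = 0.1303 mol
m = 0.1303 × 112.41 = 14.6 g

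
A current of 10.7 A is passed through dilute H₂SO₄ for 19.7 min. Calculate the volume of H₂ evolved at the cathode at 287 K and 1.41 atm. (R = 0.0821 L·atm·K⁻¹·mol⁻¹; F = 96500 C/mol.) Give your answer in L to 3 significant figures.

Q = 10.7 A × 1182 s = 12650 C
Moles of electrons = 12650 / 96500 = 0.1311 mol
2H⁺ + 2e⁻ → H₂, so n(H₂) = 0.1311 / 2 = 0.06555 mol
V = nRT/P = 0.06555 × 0.0821 × 287 / 1.41 = 1.095 L

1.10 L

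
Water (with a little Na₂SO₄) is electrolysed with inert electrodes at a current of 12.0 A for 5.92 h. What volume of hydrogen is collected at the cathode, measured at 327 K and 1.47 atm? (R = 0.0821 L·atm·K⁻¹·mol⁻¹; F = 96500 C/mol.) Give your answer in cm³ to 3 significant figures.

24200 cm³

Q = It = 12.0 × 21312 = 2.557×10^5 C
n(e⁻) = 2.557×10^5 / 96500 = 2.650 mol
2H⁺ + 2e⁻ → H₂, so n(H₂) = 2.650 / 2 = 1.325 mol
V = nRT/P = 1.325 × 0.0821 × 327 / 1.47 = 24.20 L
= 24200 cm³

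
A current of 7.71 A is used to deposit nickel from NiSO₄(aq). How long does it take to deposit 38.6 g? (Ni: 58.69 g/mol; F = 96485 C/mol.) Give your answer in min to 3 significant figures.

n(Ni) = 38.6 / 58.69 = 0.6577 mol
Ni²⁺ + 2e⁻ → Ni, so n(e⁻) = 2 × 0.6577 = 1.315 mol
Q = 1.315 × 96485 = 1.269×10^5 C
t = Q / I = 1.269×10^5 / 7.71 = 16460 s = 274 min

274 min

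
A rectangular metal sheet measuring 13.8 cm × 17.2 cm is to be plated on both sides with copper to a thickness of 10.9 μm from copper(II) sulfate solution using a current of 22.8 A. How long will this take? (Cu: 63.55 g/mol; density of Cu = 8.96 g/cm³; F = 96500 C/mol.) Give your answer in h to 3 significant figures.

Plated area = 2 × 13.8 × 17.2 = 474.7 cm²
Volume = 474.7 × 10.9×10⁻⁴ cm = 0.5174 cm³
m(Cu) = 0.5174 × 8.96 = 4.636 g
n(Cu) = 4.636 / 63.55 = 0.07295 mol; n(e⁻) = 2 × 0.07295 = 0.1459 mol
Q = 0.1459 × 96500 = 14080 C
t = 14080 / 22.8 = 617.5 s = 0.172 h

0.172 h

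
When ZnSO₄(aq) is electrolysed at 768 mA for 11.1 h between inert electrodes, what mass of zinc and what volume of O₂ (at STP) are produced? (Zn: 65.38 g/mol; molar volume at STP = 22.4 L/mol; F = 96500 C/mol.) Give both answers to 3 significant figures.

10.4 g Zn; 1.78 L O₂

Q = 0.768 × 39960 = 30690 C; n(e⁻) = 30690 / 96500 = 0.3180 mol
Cathode: Zn²⁺ + 2e⁻ → Zn → n(Zn) = 0.3180/2 = 0.1590 mol → 10.4 g
Anode: 2H₂O → O₂ + 4H⁺ + 4e⁻ → n(O₂) = 0.3180/4 = 0.07950 mol → 1.78 L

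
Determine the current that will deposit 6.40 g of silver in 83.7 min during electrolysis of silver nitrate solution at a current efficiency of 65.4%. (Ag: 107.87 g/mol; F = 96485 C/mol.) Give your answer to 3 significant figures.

n(Ag) = 6.40 / 107.87 = 0.05933 mol
Ag⁺ + e⁻ → Ag, so n(e⁻) = 0.05933 mol
Q = 0.05933 × 96485 / 0.654 = 8753 C
I = Q / t = 8753 / 5022 s = 1.74 A

1.74 A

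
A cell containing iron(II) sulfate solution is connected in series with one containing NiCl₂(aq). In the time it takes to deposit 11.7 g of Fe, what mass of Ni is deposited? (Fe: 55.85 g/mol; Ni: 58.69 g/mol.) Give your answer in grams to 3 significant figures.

12.3 g

n(Fe) = 11.7 / 55.85 = 0.2095 mol
Fe²⁺ + 2e⁻ → Fe, so n(e⁻) = 2 × 0.2095 = 0.4190 mol
Same current for the same time ⇒ same n(e⁻) = 0.4190 mol in both cells.
Ni²⁺ + 2e⁻ → Ni, so n(Ni) = 0.4190 / 2 = 0.2095 mol
m(Ni) = 0.2095 × 58.69 = 12.3 g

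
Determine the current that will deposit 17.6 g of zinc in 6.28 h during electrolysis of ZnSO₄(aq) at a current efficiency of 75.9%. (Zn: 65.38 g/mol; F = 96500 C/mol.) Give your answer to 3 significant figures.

3.03 A

n(Zn) = 17.6 / 65.38 = 0.2692 mol
Zn²⁺ + 2e⁻ → Zn, so n(e⁻) = 2 × 0.2692 = 0.5384 mol
Q = 0.5384 × 96500 / 0.759 = 68450 C
I = Q / t = 68450 / 22608 s = 3.03 A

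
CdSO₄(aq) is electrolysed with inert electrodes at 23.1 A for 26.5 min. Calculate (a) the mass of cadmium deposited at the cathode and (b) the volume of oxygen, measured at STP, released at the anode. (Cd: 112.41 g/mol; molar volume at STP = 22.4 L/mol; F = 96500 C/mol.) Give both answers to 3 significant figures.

21.4 g Cd; 2.13 L O₂

Q = 23.1 × 1590 = 36730 C; n(e⁻) = 36730 / 96500 = 0.3806 mol
Cathode: Cd²⁺ + 2e⁻ → Cd → n(Cd) = 0.3806/2 = 0.1903 mol → 21.4 g
Anode: 2H₂O → O₂ + 4H⁺ + 4e⁻ → n(O₂) = 0.3806/4 = 0.09515 mol → 2.13 L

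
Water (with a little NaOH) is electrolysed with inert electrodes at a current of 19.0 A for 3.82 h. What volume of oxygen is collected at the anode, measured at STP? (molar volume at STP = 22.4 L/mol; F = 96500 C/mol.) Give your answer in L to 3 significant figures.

Q = It = 19.0 × 13752 = 2.613×10^5 C
n(e⁻) = 2.613×10^5 / 96500 = 2.708 mol
2H₂O → O₂ + 4H⁺ + 4e⁻, so n(O₂) = 2.708 / 4 = 0.6770 mol
V = 0.6770 × 22.4 = 15.16 L

15.2 L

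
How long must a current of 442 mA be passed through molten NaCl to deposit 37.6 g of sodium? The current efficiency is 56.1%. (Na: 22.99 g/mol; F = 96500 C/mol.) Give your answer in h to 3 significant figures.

n(Na) = 37.6 / 22.99 = 1.635 mol
Na⁺ + e⁻ → Na, so n(e⁻) = 1.635 mol
Q = 1.635 × 96500 / 0.561 = 2.812×10^5 C
t = Q / I = 2.812×10^5 / 0.442 = 6.362×10^5 s = 177 h

177 h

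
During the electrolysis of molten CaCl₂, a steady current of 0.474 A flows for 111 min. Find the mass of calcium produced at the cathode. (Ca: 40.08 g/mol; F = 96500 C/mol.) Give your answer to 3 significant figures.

Charge passed = 0.474 × 6660 = 3157 C
n(e⁻) = 3157 / 96500 = 0.03272 mol
Ca²⁺ + 2e⁻ → Ca, so n(Ca) = 0.03272 / 2 = 0.01636 mol
m = 0.01636 × 40.08 = 0.656 g

0.656 g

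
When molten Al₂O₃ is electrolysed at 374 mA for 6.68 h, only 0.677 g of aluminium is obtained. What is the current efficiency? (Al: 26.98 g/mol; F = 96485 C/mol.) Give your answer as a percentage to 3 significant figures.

80.8%

Q = 0.374 × 24048 = 8994 C
n(e⁻) = 8994 / 96485 = 0.09322 mol
Al³⁺ + 3e⁻ → Al, so theoretical n(Al) = 0.03107 mol → 0.8383 g
Efficiency = 0.677 / 0.8383 = 0.8076 = 80.8%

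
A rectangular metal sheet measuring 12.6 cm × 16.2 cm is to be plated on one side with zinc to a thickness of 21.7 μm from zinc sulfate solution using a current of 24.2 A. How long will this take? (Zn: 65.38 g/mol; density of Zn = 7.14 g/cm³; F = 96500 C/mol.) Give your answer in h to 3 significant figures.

0.107 h

Plated area = 12.6 × 16.2 = 204.1 cm²
Volume = 204.1 × 21.7×10⁻⁴ cm = 0.4429 cm³
m(Zn) = 0.4429 × 7.14 = 3.162 g
n(Zn) = 3.162 / 65.38 = 0.04836 mol; n(e⁻) = 2 × 0.04836 = 0.09672 mol
Q = 0.09672 × 96500 = 9333 C
t = 9333 / 24.2 = 385.7 s = 0.107 h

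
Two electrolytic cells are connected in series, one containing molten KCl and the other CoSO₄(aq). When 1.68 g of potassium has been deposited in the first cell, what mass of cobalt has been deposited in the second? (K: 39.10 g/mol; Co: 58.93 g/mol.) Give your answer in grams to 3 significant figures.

n(K) = 1.68 / 39.10 = 0.04297 mol
K⁺ + e⁻ → K, so n(e⁻) = 0.04297 mol
Since the cells are in series, n(e⁻) in the Co cell is also 0.04297 mol.
Co²⁺ + 2e⁻ → Co, so n(Co) = 0.04297 / 2 = 0.02149 mol
m(Co) = 0.02149 × 58.93 = 1.27 g

1.27 g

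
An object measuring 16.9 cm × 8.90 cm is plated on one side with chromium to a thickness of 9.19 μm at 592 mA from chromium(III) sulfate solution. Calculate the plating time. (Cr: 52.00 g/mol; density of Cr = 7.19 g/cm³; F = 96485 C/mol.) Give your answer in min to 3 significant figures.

156 min

Plated area = 16.9 × 8.90 = 150.4 cm²
Volume = 150.4 × 9.19×10⁻⁴ cm = 0.1382 cm³
m(Cr) = 0.1382 × 7.19 = 0.9937 g
n(Cr) = 0.9937 / 52.00 = 0.01911 mol; n(e⁻) = 3 × 0.01911 = 0.05733 mol
Q = 0.05733 × 96485 = 5531 C
t = 5531 / 0.592 = 9343 s = 156 min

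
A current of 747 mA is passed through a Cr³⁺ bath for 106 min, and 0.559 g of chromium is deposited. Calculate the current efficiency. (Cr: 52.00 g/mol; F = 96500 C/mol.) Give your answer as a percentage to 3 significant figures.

Q = 0.747 × 6360 = 4751 C
n(e⁻) = 4751 / 96500 = 0.04923 mol
Cr³⁺ + 3e⁻ → Cr, so theoretical n(Cr) = 0.01641 mol → 0.8533 g
Efficiency = 0.559 / 0.8533 = 0.6551 = 65.5%

65.5%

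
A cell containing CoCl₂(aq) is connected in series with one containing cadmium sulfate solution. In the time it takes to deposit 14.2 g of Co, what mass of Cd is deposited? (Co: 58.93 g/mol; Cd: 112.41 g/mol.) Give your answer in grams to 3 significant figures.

27.1 g

n(Co) = 14.2 / 58.93 = 0.2410 mol
Co²⁺ + 2e⁻ → Co, so n(e⁻) = 2 × 0.2410 = 0.4820 mol
Since the cells are in series, n(e⁻) in the Cd cell is also 0.4820 mol.
Cd²⁺ + 2e⁻ → Cd, so n(Cd) = 0.4820 / 2 = 0.2410 mol
m(Cd) = 0.2410 × 112.41 = 27.1 g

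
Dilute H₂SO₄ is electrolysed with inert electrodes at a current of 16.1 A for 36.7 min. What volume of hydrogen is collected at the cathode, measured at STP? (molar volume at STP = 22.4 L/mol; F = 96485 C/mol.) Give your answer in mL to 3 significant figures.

4120 mL

Q = It = 16.1 × 2202 = 35450 C
Moles of electrons = 35450 / 96485 = 0.3674 mol
2H⁺ + 2e⁻ → H₂, so n(H₂) = 0.3674 / 2 = 0.1837 mol
V = 0.1837 × 22.4 = 4.115 L
= 4120 mL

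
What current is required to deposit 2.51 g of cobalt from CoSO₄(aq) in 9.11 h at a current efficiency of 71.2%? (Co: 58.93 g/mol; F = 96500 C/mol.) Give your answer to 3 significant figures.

n(Co) = 2.51 / 58.93 = 0.04259 mol
Co²⁺ + 2e⁻ → Co, so n(e⁻) = 2 × 0.04259 = 0.08518 mol
Q = 0.08518 × 96500 / 0.712 = 11540 C
I = Q / t = 11540 / 32796 s = 0.352 A

0.352 A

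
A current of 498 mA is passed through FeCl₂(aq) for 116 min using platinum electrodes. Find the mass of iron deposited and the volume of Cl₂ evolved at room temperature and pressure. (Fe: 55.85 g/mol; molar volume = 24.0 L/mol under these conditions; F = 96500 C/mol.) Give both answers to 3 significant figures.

1.00 g Fe; 0.431 L Cl₂

Q = 0.498 × 6960 = 3466 C; n(e⁻) = 3466 / 96500 = 0.03592 mol
Cathode: Fe²⁺ + 2e⁻ → Fe → n(Fe) = 0.03592/2 = 0.01796 mol → 1.00 g
Anode: 2Cl⁻ → Cl₂ + 2e⁻ → n(Cl₂) = 0.03592/2 = 0.01796 mol → 0.431 L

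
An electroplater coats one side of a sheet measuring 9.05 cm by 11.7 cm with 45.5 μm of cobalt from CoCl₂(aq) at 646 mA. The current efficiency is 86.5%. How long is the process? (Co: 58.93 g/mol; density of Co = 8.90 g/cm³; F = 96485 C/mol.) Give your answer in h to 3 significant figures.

Plated area = 9.05 × 11.7 = 105.9 cm²
Volume = 105.9 × 45.5×10⁻⁴ cm = 0.4818 cm³
m(Co) = 0.4818 × 8.90 = 4.288 g
n(Co) = 4.288 / 58.93 = 0.07276 mol; n(e⁻) = 2 × 0.07276 = 0.1455 mol
Q = 0.1455 × 96485 / 0.865 = 16230 C
t = 16230 / 0.646 = 25120 s = 6.98 h

6.98 h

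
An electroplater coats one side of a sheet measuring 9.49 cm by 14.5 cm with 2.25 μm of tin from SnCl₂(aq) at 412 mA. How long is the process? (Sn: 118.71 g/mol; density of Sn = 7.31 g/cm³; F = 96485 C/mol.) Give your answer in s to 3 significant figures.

893 s

Plated area = 9.49 × 14.5 = 137.6 cm²
Volume = 137.6 × 2.25×10⁻⁴ cm = 0.03096 cm³
m(Sn) = 0.03096 × 7.31 = 0.2263 g
n(Sn) = 0.2263 / 118.71 = 0.001906 mol; n(e⁻) = 2 × 0.001906 = 0.003812 mol
Q = 0.003812 × 96485 = 367.8 C
t = 367.8 / 0.412 = 892.7 s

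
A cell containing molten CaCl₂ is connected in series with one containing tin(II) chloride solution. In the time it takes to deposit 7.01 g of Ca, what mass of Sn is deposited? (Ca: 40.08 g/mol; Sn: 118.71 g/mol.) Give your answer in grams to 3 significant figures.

20.8 g

n(Ca) = 7.01 / 40.08 = 0.1749 mol
Ca²⁺ + 2e⁻ → Ca, so n(e⁻) = 2 × 0.1749 = 0.3498 mol
The cells are in series, so the same charge (and hence the same n(e⁻) = 0.3498 mol) passes through both.
Sn²⁺ + 2e⁻ → Sn, so n(Sn) = 0.3498 / 2 = 0.1749 mol
m(Sn) = 0.1749 × 118.71 = 20.8 g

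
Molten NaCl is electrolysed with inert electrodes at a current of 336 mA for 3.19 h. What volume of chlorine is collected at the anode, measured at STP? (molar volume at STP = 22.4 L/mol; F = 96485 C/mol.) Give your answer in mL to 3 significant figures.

Q = It = 0.336 × 11484 = 3859 C
n(e⁻) = Q/F = 3859/96485 = 0.04000 mol
2Cl⁻ → Cl₂ + 2e⁻, so n(Cl₂) = 0.04000 / 2 = 0.02000 mol
V = 0.02000 × 22.4 = 0.4480 L
= 448 mL

448 mL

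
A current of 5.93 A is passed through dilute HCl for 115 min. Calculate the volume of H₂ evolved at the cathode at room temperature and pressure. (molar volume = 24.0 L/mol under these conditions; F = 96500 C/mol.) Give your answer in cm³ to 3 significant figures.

Q = It = 5.93 × 6900 = 40920 C
n(e⁻) = Q/F = 40920/96500 = 0.4240 mol
2H⁺ + 2e⁻ → H₂, so n(H₂) = 0.4240 / 2 = 0.2120 mol
V = 0.2120 × 24.0 = 5.088 L
= 5090 cm³

5090 cm³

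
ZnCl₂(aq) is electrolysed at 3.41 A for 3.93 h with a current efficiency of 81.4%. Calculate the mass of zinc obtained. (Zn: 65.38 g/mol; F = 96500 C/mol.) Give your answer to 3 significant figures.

13.3 g

Q = 3.41 × 14148 = 48240 C
n(e⁻) = 48240 / 96500 = 0.4999 mol
Zn²⁺ + 2e⁻ → Zn, so theoretical m(Zn) = 0.2500 × 65.38 = 16.35 g
Actual mass = 81.4% × 16.35 = 13.3 g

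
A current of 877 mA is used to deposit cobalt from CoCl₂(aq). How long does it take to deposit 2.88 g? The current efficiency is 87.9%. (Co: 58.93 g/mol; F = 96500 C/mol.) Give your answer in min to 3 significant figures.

n(Co) = 2.88 / 58.93 = 0.04887 mol
Co²⁺ + 2e⁻ → Co, so n(e⁻) = 2 × 0.04887 = 0.09774 mol
Q = 0.09774 × 96500 / 0.879 = 10730 C
t = Q / I = 10730 / 0.877 = 12230 s = 204 min

204 min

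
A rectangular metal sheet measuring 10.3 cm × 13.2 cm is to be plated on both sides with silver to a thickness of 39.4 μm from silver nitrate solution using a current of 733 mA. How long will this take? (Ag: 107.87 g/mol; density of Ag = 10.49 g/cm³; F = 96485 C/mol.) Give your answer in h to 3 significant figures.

Plated area = 2 × 10.3 × 13.2 = 271.9 cm²
Volume = 271.9 × 39.4×10⁻⁴ cm = 1.071 cm³
m(Ag) = 1.071 × 10.49 = 11.23 g
n(Ag) = 11.23 / 107.87 = 0.1041 mol; n(e⁻) = 0.1041 mol
Q = 0.1041 × 96485 = 10040 C
t = 10040 / 0.733 = 13700 s = 3.81 h

3.81 h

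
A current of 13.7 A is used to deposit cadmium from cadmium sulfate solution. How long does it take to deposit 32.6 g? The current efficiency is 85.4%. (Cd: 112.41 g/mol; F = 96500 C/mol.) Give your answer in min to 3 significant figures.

n(Cd) = 32.6 / 112.41 = 0.2900 mol
Cd²⁺ + 2e⁻ → Cd, so n(e⁻) = 2 × 0.2900 = 0.5800 mol
Q = 0.5800 × 96500 / 0.854 = 65540 C
t = Q / I = 65540 / 13.7 = 4784 s = 79.7 min

79.7 min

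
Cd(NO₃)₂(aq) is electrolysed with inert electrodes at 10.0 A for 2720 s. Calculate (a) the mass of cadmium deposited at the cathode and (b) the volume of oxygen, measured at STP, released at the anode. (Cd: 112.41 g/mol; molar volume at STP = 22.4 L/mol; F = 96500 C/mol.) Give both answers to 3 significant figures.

15.8 g Cd; 1.58 L O₂

Q = 10.0 × 2720 = 27200 C; n(e⁻) = 27200 / 96500 = 0.2819 mol
Cathode: Cd²⁺ + 2e⁻ → Cd → n(Cd) = 0.2819/2 = 0.1410 mol → 15.8 g
Anode: 2H₂O → O₂ + 4H⁺ + 4e⁻ → n(O₂) = 0.2819/4 = 0.07048 mol → 1.58 L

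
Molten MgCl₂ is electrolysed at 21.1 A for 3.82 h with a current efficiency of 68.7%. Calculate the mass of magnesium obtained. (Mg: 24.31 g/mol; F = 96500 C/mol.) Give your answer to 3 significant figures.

25.1 g

Q = 21.1 × 13752 = 2.902×10^5 C
n(e⁻) = 2.902×10^5 / 96500 = 3.007 mol
Mg²⁺ + 2e⁻ → Mg, so theoretical m(Mg) = 1.504 × 24.31 = 36.56 g
Actual mass = 68.7% × 36.56 = 25.1 g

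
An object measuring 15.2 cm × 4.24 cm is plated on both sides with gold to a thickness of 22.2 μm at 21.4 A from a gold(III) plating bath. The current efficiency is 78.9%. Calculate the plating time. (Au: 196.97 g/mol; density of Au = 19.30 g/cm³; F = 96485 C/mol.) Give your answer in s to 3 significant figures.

481 s

Plated area = 2 × 15.2 × 4.24 = 128.9 cm²
Volume = 128.9 × 22.2×10⁻⁴ cm = 0.2862 cm³
m(Au) = 0.2862 × 19.30 = 5.524 g
n(Au) = 5.524 / 196.97 = 0.02804 mol; n(e⁻) = 3 × 0.02804 = 0.08412 mol
Q = 0.08412 × 96485 / 0.789 = 10290 C
t = 10290 / 21.4 = 480.8 s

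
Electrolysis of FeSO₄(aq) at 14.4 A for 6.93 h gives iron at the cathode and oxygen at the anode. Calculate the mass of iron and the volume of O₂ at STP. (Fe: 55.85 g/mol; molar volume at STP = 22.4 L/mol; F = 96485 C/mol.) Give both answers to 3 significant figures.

104 g Fe; 20.9 L O₂

Q = 14.4 × 24948 = 3.593×10^5 C; n(e⁻) = 3.593×10^5 / 96485 = 3.724 mol
Cathode: Fe²⁺ + 2e⁻ → Fe → n(Fe) = 3.724/2 = 1.862 mol → 104 g
Anode: 2H₂O → O₂ + 4H⁺ + 4e⁻ → n(O₂) = 3.724/4 = 0.9310 mol → 20.9 L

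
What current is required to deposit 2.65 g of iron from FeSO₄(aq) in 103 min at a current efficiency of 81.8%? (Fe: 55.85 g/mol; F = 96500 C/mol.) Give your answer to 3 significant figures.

1.81 A

n(Fe) = 2.65 / 55.85 = 0.04745 mol
Fe²⁺ + 2e⁻ → Fe, so n(e⁻) = 2 × 0.04745 = 0.09490 mol
Q = 0.09490 × 96500 / 0.818 = 11200 C
I = Q / t = 11200 / 6180 s = 1.81 A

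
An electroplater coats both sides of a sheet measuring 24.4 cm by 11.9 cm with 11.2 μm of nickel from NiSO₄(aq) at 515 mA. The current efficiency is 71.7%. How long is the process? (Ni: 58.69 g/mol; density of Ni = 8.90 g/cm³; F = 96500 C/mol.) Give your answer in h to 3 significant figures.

Plated area = 2 × 24.4 × 11.9 = 580.7 cm²
Volume = 580.7 × 11.2×10⁻⁴ cm = 0.6504 cm³
m(Ni) = 0.6504 × 8.90 = 5.789 g
n(Ni) = 5.789 / 58.69 = 0.09864 mol; n(e⁻) = 2 × 0.09864 = 0.1973 mol
Q = 0.1973 × 96500 / 0.717 = 26550 C
t = 26550 / 0.515 = 51550 s = 14.3 h

14.3 h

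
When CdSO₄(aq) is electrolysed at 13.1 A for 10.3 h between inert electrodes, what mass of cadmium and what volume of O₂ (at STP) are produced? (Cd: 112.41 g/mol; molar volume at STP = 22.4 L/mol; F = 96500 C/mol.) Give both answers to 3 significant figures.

283 g Cd; 28.2 L O₂

Q = 13.1 × 37080 = 4.857×10^5 C; n(e⁻) = 4.857×10^5 / 96500 = 5.033 mol
Cathode: Cd²⁺ + 2e⁻ → Cd → n(Cd) = 5.033/2 = 2.517 mol → 283 g
Anode: 2H₂O → O₂ + 4H⁺ + 4e⁻ → n(O₂) = 5.033/4 = 1.258 mol → 28.2 L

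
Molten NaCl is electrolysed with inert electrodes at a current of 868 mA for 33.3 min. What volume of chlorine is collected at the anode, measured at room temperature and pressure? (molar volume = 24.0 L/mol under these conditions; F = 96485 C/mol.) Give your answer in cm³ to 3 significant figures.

216 cm³

Q = It = 0.868 × 1998 = 1734 C
n(e⁻) = 1734 / 96485 = 0.01797 mol
2Cl⁻ → Cl₂ + 2e⁻, so n(Cl₂) = 0.01797 / 2 = 0.008985 mol
V = 0.008985 × 24.0 = 0.2156 L
= 216 cm³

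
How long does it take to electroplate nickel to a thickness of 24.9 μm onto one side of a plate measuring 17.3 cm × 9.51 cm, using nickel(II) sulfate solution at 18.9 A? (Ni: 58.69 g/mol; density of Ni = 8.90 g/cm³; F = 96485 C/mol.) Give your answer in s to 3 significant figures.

Plated area = 17.3 × 9.51 = 164.5 cm²
Volume = 164.5 × 24.9×10⁻⁴ cm = 0.4096 cm³
m(Ni) = 0.4096 × 8.90 = 3.645 g
n(Ni) = 3.645 / 58.69 = 0.06211 mol; n(e⁻) = 2 × 0.06211 = 0.1242 mol
Q = 0.1242 × 96485 = 11980 C
t = 11980 / 18.9 = 633.9 s

634 s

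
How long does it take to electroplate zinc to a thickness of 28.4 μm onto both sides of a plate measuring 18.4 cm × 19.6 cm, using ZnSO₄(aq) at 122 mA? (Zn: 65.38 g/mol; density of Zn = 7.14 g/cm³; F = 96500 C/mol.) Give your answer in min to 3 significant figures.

5900 min

Plated area = 2 × 18.4 × 19.6 = 721.3 cm²
Volume = 721.3 × 28.4×10⁻⁴ cm = 2.048 cm³
m(Zn) = 2.048 × 7.14 = 14.62 g
n(Zn) = 14.62 / 65.38 = 0.2236 mol; n(e⁻) = 2 × 0.2236 = 0.4472 mol
Q = 0.4472 × 96500 = 43150 C
t = 43150 / 0.122 = 3.537×10^5 s = 5900 min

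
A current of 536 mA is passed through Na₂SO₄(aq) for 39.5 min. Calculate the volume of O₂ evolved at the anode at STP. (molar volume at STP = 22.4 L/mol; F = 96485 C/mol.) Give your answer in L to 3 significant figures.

0.0737 L

Q = 0.536 A × 2370 s = 1270 C
Moles of electrons = 1270 / 96485 = 0.01316 mol
2H₂O → O₂ + 4H⁺ + 4e⁻, so n(O₂) = 0.01316 / 4 = 0.003290 mol
V = 0.003290 × 22.4 = 0.07370 L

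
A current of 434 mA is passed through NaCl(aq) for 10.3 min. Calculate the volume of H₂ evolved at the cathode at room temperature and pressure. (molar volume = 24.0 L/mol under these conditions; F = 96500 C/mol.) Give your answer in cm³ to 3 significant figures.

33.4 cm³

Q = 0.434 A × 618 s = 268.2 C
n(e⁻) = Q/F = 268.2/96500 = 0.002779 mol
2H⁺ + 2e⁻ → H₂, so n(H₂) = 0.002779 / 2 = 0.001390 mol
V = 0.001390 × 24.0 = 0.03336 L
= 33.4 cm³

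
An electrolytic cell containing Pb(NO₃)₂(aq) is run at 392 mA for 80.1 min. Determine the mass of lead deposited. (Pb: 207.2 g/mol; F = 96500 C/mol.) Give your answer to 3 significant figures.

Q = It = 0.392 × 4806 = 1884 C
n(e⁻) = 1884 / 96500 = 0.01952 mol
Pb²⁺ + 2e⁻ → Pb, so n(Pb) = 0.01952 / 2 = 0.009760 mol
m = 0.009760 × 207.2 = 2.02 g

2.02 g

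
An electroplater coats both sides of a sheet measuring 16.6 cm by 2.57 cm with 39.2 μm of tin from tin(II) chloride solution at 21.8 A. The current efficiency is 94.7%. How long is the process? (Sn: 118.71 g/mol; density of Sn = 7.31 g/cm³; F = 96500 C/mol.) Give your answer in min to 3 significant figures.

3.21 min

Plated area = 2 × 16.6 × 2.57 = 85.32 cm²
Volume = 85.32 × 39.2×10⁻⁴ cm = 0.3345 cm³
m(Sn) = 0.3345 × 7.31 = 2.445 g
n(Sn) = 2.445 / 118.71 = 0.02060 mol; n(e⁻) = 2 × 0.02060 = 0.04120 mol
Q = 0.04120 × 96500 / 0.947 = 4198 C
t = 4198 / 21.8 = 192.6 s = 3.21 min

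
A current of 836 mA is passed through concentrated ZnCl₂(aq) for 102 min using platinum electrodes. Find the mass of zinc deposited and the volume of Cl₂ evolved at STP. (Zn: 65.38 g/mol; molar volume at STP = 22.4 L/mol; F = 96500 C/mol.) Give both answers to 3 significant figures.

Q = 0.836 × 6120 = 5116 C; n(e⁻) = 5116 / 96500 = 0.05302 mol
Cathode: Zn²⁺ + 2e⁻ → Zn → n(Zn) = 0.05302/2 = 0.02651 mol → 1.73 g
Anode: 2Cl⁻ → Cl₂ + 2e⁻ → n(Cl₂) = 0.05302/2 = 0.02651 mol → 0.594 L

1.73 g Zn; 0.594 L Cl₂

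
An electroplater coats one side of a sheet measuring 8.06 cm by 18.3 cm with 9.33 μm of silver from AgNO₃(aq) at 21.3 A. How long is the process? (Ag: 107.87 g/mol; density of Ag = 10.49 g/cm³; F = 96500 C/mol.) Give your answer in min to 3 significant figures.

Plated area = 8.06 × 18.3 = 147.5 cm²
Volume = 147.5 × 9.33×10⁻⁴ cm = 0.1376 cm³
m(Ag) = 0.1376 × 10.49 = 1.443 g
n(Ag) = 1.443 / 107.87 = 0.01338 mol; n(e⁻) = 0.01338 mol
Q = 0.01338 × 96500 = 1291 C
t = 1291 / 21.3 = 60.61 s = 1.01 min

1.01 min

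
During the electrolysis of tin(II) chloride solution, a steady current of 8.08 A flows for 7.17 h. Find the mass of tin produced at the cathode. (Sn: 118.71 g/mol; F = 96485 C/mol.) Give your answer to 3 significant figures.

Q = It = 8.08 × 25812 = 2.086×10^5 C
n(e⁻) = 2.086×10^5 / 96485 = 2.162 mol
Sn²⁺ + 2e⁻ → Sn, so n(Sn) = 2.162 / 2 = 1.081 mol
m = 1.081 × 118.71 = 128 g

128 g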